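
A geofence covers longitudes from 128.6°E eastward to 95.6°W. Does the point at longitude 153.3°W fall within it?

Yes

Band width going east from +128.6° to -95.6°: ((-95.6 − 128.6) mod 360) = 135.8°.
Offset of -153.3° east of the west edge: ((-153.3 − 128.6) mod 360) = 78.1°.
78.1° ≤ 135.8° ⇒ inside.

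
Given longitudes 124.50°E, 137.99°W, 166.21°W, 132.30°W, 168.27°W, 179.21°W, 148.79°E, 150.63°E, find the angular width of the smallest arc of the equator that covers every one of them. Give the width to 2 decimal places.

103.20°

Sort the longitudes: -179.21°, -168.27°, -166.21°, -137.99°, -132.30°, +124.50°, +148.79°, +150.63°.
Eastward gaps between consecutive values (wrapping around): 10.94°, 2.06°, 28.22°, 5.69°, 256.80°, 24.29°, 1.84°, 30.16°.
Largest gap = 256.80° ⇒ minimal covering band is its complement: 360° − 256.80° = 103.20°.
Band runs from +124.50° eastward to -132.30°, crossing the antimeridian.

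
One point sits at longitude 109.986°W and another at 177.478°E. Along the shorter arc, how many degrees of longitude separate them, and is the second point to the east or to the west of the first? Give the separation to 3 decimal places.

72.536° west

Raw difference: 177.478 − -109.986 = 287.464°.
Normalise into (−180°, 180°]: 287.464° − 360° = -72.536°.
Negative ⇒ the second point lies to the west; separation 72.536°.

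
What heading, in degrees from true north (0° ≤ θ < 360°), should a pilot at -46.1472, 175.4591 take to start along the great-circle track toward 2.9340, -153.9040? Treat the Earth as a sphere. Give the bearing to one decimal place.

Δλ = -153.9040 − 175.4591 = -329.3631°; wrapped into (−180°, 180°]: 30.6369°.
θ = atan2( sin Δλ · cos φ₂ , cos φ₁ · sin φ₂ − sin φ₁ · cos φ₂ · cos Δλ )
  = atan2(0.50893, 0.65511) = 37.842° → normalised to [0°, 360°): 37.842°.

37.8°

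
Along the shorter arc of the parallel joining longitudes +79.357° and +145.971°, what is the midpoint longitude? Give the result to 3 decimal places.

+112.664°

Signed shortest Δλ from +79.357° to +145.971° is +66.614°.
Midpoint longitude = +79.357° + (+66.614°)/2 = +79.357° + 33.307° = +112.664°.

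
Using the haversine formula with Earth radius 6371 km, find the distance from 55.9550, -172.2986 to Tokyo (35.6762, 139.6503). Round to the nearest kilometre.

Δλ = 139.6503 − -172.2986 = 311.9489°; wrapped into (−180°, 180°]: -48.0511°.
Δφ = 35.6762 − 55.9550 = -20.2788°.
a = sin²(Δφ/2) + cos φ₁ · cos φ₂ · sin²(Δλ/2) = 0.106378.
c = 2·atan2(√a, √(1−a)) = 0.66447 rad → d = 6371·c ≈ 4233.33 km.

4233 km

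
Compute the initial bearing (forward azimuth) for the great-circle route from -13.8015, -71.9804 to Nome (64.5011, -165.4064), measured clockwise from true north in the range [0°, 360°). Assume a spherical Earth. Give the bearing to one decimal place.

333.7°

Δλ = -165.4064 − -71.9804 = -93.4260°.
θ = atan2( sin Δλ · cos φ₂ , cos φ₁ · sin φ₂ − sin φ₁ · cos φ₂ · cos Δλ )
  = atan2(-0.42972, 0.87040) = -26.276° → normalised to [0°, 360°): 333.724°.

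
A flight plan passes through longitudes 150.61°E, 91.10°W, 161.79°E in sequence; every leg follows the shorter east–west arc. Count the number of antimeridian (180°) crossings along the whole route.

2

Leg 1: +150.61° → -91.10°, shortest Δλ = 118.29° (east) — crosses 180°.
Leg 2: -91.10° → +161.79°, shortest Δλ = -107.11° (west) — crosses 180°.
Total crossings: 2.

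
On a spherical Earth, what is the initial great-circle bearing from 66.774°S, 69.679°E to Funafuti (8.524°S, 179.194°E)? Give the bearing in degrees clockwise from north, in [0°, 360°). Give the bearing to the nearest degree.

Δλ = 179.194 − 69.679 = 109.515°.
θ = atan2( sin Δλ · cos φ₂ , cos φ₁ · sin φ₂ − sin φ₁ · cos φ₂ · cos Δλ )
  = atan2(0.93214, -0.36204) = 111.226° → normalised to [0°, 360°): 111.226°.

111°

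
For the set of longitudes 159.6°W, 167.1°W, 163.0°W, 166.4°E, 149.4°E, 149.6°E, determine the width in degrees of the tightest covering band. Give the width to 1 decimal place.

Sort the longitudes: -167.1°, -163.0°, -159.6°, +149.4°, +149.6°, +166.4°.
Eastward gaps between consecutive values (wrapping around): 4.1°, 3.4°, 309.0°, 0.2°, 16.8°, 26.5°.
Largest gap = 309.0° ⇒ minimal covering band is its complement: 360° − 309.0° = 51.0°.
Band runs from +149.4° eastward to -159.6°, crossing the antimeridian.

51.0°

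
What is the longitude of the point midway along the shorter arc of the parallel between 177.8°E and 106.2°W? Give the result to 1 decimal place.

Signed shortest Δλ from +177.8° to -106.2° is +76.0°.
Midpoint longitude = +177.8° + (+76.0°)/2 = +177.8° + 38.0° = +215.8°.
Normalise into (−180°, 180°]: -144.2°.
(The naïve average (+177.8 + -106.2)/2 = 35.8° is on the wrong side of the globe.)

144.2°W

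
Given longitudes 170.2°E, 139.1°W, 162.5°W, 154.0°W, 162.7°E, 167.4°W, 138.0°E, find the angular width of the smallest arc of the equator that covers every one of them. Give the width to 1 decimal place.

82.9°

Sort the longitudes: -167.4°, -162.5°, -154.0°, -139.1°, +138.0°, +162.7°, +170.2°.
Eastward gaps between consecutive values (wrapping around): 4.9°, 8.5°, 14.9°, 277.1°, 24.7°, 7.5°, 22.4°.
Largest gap = 277.1° ⇒ minimal covering band is its complement: 360° − 277.1° = 82.9°.
Band runs from +138.0° eastward to -139.1°, crossing the antimeridian.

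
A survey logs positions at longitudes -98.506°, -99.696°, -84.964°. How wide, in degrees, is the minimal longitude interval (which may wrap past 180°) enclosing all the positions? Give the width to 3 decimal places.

Sort the longitudes: -99.696°, -98.506°, -84.964°.
Eastward gaps between consecutive values (wrapping around): 1.190°, 13.542°, 345.268°.
Largest gap = 345.268° ⇒ minimal covering band is its complement: 360° − 345.268° = 14.732°.
Band runs from -99.696° eastward to -84.964°.

14.732°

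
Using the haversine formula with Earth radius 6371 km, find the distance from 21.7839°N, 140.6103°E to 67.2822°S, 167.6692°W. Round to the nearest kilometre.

Δλ = -167.6692 − 140.6103 = -308.2795°; wrapped into (−180°, 180°]: 51.7205°.
Δφ = -67.2822 − 21.7839 = -89.0661°.
a = sin²(Δφ/2) + cos φ₁ · cos φ₂ · sin²(Δλ/2) = 0.560077.
c = 2·atan2(√a, √(1−a)) = 1.69124 rad → d = 6371·c ≈ 10774.90 km.

10775 km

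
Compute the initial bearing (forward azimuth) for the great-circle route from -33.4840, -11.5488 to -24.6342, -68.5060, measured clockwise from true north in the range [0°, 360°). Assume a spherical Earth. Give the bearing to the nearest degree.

264°

Δλ = -68.5060 − -11.5488 = -56.9572°.
θ = atan2( sin Δλ · cos φ₂ , cos φ₁ · sin φ₂ − sin φ₁ · cos φ₂ · cos Δλ )
  = atan2(-0.76197, -0.07420) = -95.562° → normalised to [0°, 360°): 264.438°.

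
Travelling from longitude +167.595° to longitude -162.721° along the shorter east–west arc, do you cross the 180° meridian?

Yes

Naïve |-162.721 − 167.595| = 330.316° > 180°, so the shorter arc goes the other way round — across 180°.
Signed shortest Δλ = ((-162.721 − 167.595 + 180) mod 360) − 180 = 29.684°.
Going east by 29.684° from +167.595° passes through 180° before reaching -162.721°.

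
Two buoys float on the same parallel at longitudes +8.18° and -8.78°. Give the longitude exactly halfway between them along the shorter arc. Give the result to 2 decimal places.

Signed shortest Δλ from +8.18° to -8.78° is -16.96°.
Midpoint longitude = +8.18° + (-16.96°)/2 = +8.18° − 8.48° = -0.30°.

-0.30°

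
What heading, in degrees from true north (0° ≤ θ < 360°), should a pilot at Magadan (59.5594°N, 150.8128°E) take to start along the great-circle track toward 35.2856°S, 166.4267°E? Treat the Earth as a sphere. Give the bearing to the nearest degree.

Δλ = 166.4267 − 150.8128 = 15.6139°.
θ = atan2( sin Δλ · cos φ₂ , cos φ₁ · sin φ₂ − sin φ₁ · cos φ₂ · cos Δλ )
  = atan2(0.21971, -0.97046) = 167.244° → normalised to [0°, 360°): 167.244°.

167°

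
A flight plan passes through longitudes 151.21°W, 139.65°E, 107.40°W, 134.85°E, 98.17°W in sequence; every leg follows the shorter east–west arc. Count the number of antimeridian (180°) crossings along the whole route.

Leg 1: -151.21° → +139.65°, shortest Δλ = -69.14° (west) — crosses 180°.
Leg 2: +139.65° → -107.40°, shortest Δλ = 112.95° (east) — crosses 180°.
Leg 3: -107.40° → +134.85°, shortest Δλ = -117.75° (west) — crosses 180°.
Leg 4: +134.85° → -98.17°, shortest Δλ = 126.98° (east) — crosses 180°.
Total crossings: 4.

4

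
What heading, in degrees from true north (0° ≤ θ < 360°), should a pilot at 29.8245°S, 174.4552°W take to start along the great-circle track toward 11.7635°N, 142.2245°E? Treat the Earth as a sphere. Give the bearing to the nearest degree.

Δλ = 142.2245 − -174.4552 = 316.6797°; wrapped into (−180°, 180°]: -43.3203°.
θ = atan2( sin Δλ · cos φ₂ , cos φ₁ · sin φ₂ − sin φ₁ · cos φ₂ · cos Δλ )
  = atan2(-0.67167, 0.53110) = -51.666° → normalised to [0°, 360°): 308.334°.

308°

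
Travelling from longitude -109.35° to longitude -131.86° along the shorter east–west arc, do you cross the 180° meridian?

Signed shortest Δλ = ((-131.86 − -109.35 + 180) mod 360) − 180 = -22.51°.
Going west by 22.51° from -109.35° reaches -131.86° without touching 180°.

No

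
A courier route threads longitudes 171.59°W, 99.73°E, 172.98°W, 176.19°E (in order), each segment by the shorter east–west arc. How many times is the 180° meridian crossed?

3

Leg 1: -171.59° → +99.73°, shortest Δλ = -88.68° (west) — crosses 180°.
Leg 2: +99.73° → -172.98°, shortest Δλ = 87.29° (east) — crosses 180°.
Leg 3: -172.98° → +176.19°, shortest Δλ = -10.83° (west) — crosses 180°.
Total crossings: 3.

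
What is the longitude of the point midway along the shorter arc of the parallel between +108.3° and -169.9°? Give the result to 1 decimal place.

+149.2°

Signed shortest Δλ from +108.3° to -169.9° is +81.8°.
Midpoint longitude = +108.3° + (+81.8°)/2 = +108.3° + 40.9° = +149.2°.
(The naïve average (+108.3 + -169.9)/2 = -30.8° is on the wrong side of the globe.)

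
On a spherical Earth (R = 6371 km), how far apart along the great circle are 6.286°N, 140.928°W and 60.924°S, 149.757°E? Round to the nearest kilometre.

9530 km

Δλ = 149.757 − -140.928 = 290.685°; wrapped into (−180°, 180°]: -69.315°.
Δφ = -60.924 − 6.286 = -67.210°.
a = sin²(Δφ/2) + cos φ₁ · cos φ₂ · sin²(Δλ/2) = 0.462533.
c = 2·atan2(√a, √(1−a)) = 1.49579 rad → d = 6371·c ≈ 9529.69 km.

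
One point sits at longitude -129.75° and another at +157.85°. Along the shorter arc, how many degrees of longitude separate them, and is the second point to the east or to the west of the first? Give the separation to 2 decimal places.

72.40° west

Raw difference: 157.85 − -129.75 = 287.6°.
Normalise into (−180°, 180°]: 287.6° − 360° = -72.4°.
Negative ⇒ the second point lies to the west; separation 72.40°.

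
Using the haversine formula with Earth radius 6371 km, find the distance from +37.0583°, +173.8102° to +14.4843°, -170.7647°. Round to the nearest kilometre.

Δλ = -170.7647 − 173.8102 = -344.5749°; wrapped into (−180°, 180°]: 15.4251°.
Δφ = 14.4843 − 37.0583 = -22.5740°.
a = sin²(Δφ/2) + cos φ₁ · cos φ₂ · sin²(Δλ/2) = 0.052224.
c = 2·atan2(√a, √(1−a)) = 0.46112 rad → d = 6371·c ≈ 2937.83 km.

2938 km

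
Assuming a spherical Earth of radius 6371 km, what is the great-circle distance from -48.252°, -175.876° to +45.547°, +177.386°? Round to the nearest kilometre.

10451 km

Δλ = 177.386 − -175.876 = 353.262°; wrapped into (−180°, 180°]: -6.738°.
Δφ = 45.547 − -48.252 = 93.799°.
a = sin²(Δφ/2) + cos φ₁ · cos φ₂ · sin²(Δλ/2) = 0.534739.
c = 2·atan2(√a, √(1−a)) = 1.64033 rad → d = 6371·c ≈ 10450.54 km.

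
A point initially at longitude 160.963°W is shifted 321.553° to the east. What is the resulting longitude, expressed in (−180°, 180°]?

160.590°E

Start at -160.963°; shift +321.553° → +160.590°.
+160.590° already lies in (−180°, 180°].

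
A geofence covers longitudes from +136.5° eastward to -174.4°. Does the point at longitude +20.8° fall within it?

Band width going east from +136.5° to -174.4°: ((-174.4 − 136.5) mod 360) = 49.1°.
Offset of +20.8° east of the west edge: ((20.8 − 136.5) mod 360) = 244.3°.
244.3° > 49.1° ⇒ outside.

No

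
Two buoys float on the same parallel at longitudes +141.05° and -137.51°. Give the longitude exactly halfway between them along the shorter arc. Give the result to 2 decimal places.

-178.23°

Signed shortest Δλ from +141.05° to -137.51° is +81.44°.
Midpoint longitude = +141.05° + (+81.44°)/2 = +141.05° + 40.72° = +181.77°.
Normalise into (−180°, 180°]: -178.23°.
(The naïve average (+141.05 + -137.51)/2 = 1.77° is on the wrong side of the globe.)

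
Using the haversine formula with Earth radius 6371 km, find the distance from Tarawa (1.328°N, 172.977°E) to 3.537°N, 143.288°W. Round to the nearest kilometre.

Δλ = -143.288 − 172.977 = -316.265°; wrapped into (−180°, 180°]: 43.735°.
Δφ = 3.537 − 1.328 = 2.209°.
a = sin²(Δφ/2) + cos φ₁ · cos φ₂ · sin²(Δλ/2) = 0.138798.
c = 2·atan2(√a, √(1−a)) = 0.76352 rad → d = 6371·c ≈ 4864.40 km.

4864 km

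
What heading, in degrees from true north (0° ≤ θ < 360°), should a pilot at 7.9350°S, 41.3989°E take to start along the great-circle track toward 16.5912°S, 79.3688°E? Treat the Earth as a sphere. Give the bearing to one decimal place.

Δλ = 79.3688 − 41.3989 = 37.9699°.
θ = atan2( sin Δλ · cos φ₂ , cos φ₁ · sin φ₂ − sin φ₁ · cos φ₂ · cos Δλ )
  = atan2(0.58963, -0.17851) = 106.843° → normalised to [0°, 360°): 106.843°.

106.8°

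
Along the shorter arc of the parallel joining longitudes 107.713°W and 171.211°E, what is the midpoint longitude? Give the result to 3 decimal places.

148.251°W

Signed shortest Δλ from -107.713° to +171.211° is -81.076°.
Midpoint longitude = -107.713° + (-81.076°)/2 = -107.713° − 40.538° = -148.251°.
(The naïve average (-107.713 + +171.211)/2 = 31.749° is on the wrong side of the globe.)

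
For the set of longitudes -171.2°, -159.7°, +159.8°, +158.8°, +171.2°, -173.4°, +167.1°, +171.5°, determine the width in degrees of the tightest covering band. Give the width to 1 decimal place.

Sort the longitudes: -173.4°, -171.2°, -159.7°, +158.8°, +159.8°, +167.1°, +171.2°, +171.5°.
Eastward gaps between consecutive values (wrapping around): 2.2°, 11.5°, 318.5°, 1.0°, 7.3°, 4.1°, 0.3°, 15.1°.
Largest gap = 318.5° ⇒ minimal covering band is its complement: 360° − 318.5° = 41.5°.
Band runs from +158.8° eastward to -159.7°, crossing the antimeridian.

41.5°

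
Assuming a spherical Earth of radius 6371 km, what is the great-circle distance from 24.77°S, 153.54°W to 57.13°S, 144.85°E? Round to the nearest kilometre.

Δλ = 144.85 − -153.54 = 298.39°; wrapped into (−180°, 180°]: -61.61°.
Δφ = -57.13 − -24.77 = -32.36°.
a = sin²(Δφ/2) + cos φ₁ · cos φ₂ · sin²(Δλ/2) = 0.206894.
c = 2·atan2(√a, √(1−a)) = 0.94442 rad → d = 6371·c ≈ 6016.90 km.

6017 km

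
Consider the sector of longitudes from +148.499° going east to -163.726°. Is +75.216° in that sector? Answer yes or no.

Band width going east from +148.499° to -163.726°: ((-163.726 − 148.499) mod 360) = 47.775°.
Offset of +75.216° east of the west edge: ((75.216 − 148.499) mod 360) = 286.717°.
286.717° > 47.775° ⇒ outside.

No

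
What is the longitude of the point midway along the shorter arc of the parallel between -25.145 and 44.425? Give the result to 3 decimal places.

Signed shortest Δλ from -25.145° to +44.425° is +69.570°.
Midpoint longitude = -25.145° + (+69.570°)/2 = -25.145° + 34.785° = +9.640°.

+9.640°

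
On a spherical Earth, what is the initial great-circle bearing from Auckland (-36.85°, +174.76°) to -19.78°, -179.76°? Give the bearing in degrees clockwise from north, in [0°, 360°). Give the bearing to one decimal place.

Δλ = -179.76 − 174.76 = -354.52°; wrapped into (−180°, 180°]: 5.48°.
θ = atan2( sin Δλ · cos φ₂ , cos φ₁ · sin φ₂ − sin φ₁ · cos φ₂ · cos Δλ )
  = atan2(0.08986, 0.29096) = 17.163° → normalised to [0°, 360°): 17.163°.

17.2°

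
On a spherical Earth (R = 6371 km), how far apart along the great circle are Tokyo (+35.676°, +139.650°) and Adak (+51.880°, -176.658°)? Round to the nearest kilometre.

3867 km

Δλ = -176.658 − 139.650 = -316.308°; wrapped into (−180°, 180°]: 43.692°.
Δφ = 51.880 − 35.676 = 16.204°.
a = sin²(Δφ/2) + cos φ₁ · cos φ₂ · sin²(Δλ/2) = 0.089299.
c = 2·atan2(√a, √(1−a)) = 0.60693 rad → d = 6371·c ≈ 3866.76 km.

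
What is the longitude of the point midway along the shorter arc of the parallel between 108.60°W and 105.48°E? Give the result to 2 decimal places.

Signed shortest Δλ from -108.60° to +105.48° is -145.92°.
Midpoint longitude = -108.60° + (-145.92°)/2 = -108.60° − 72.96° = -181.56°.
Normalise into (−180°, 180°]: +178.44°.
(The naïve average (-108.60 + +105.48)/2 = -1.56° is on the wrong side of the globe.)

178.44°E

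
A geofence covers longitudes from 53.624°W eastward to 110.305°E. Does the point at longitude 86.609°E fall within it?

Yes

Band width going east from -53.624° to +110.305°: ((110.305 − -53.624) mod 360) = 163.929°.
Offset of +86.609° east of the west edge: ((86.609 − -53.624) mod 360) = 140.233°.
140.233° ≤ 163.929° ⇒ inside.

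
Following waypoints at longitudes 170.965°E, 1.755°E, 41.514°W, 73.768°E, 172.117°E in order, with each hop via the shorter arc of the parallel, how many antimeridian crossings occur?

Leg 1: +170.965° → +1.755°, shortest Δλ = -169.21° (west) — does not cross 180°.
Leg 2: +1.755° → -41.514°, shortest Δλ = -43.269° (west) — does not cross 180°.
Leg 3: -41.514° → +73.768°, shortest Δλ = 115.282° (east) — does not cross 180°.
Leg 4: +73.768° → +172.117°, shortest Δλ = 98.349° (east) — does not cross 180°.
Total crossings: 0.

0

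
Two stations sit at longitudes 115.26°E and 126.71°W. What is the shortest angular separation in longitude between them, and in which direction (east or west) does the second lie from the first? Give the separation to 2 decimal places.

Raw difference: -126.71 − 115.26 = -241.97°.
Normalise into (−180°, 180°]: -241.97° + 360° = 118.03°.
Positive ⇒ the second point lies to the east; separation 118.03°.

118.03° east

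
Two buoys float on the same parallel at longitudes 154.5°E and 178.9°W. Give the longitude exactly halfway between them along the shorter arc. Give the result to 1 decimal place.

167.8°E

Signed shortest Δλ from +154.5° to -178.9° is +26.6°.
Midpoint longitude = +154.5° + (+26.6°)/2 = +154.5° + 13.3° = +167.8°.
(The naïve average (+154.5 + -178.9)/2 = -12.2° is on the wrong side of the globe.)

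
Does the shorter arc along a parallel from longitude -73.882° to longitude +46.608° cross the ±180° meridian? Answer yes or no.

Signed shortest Δλ = ((46.608 − -73.882 + 180) mod 360) − 180 = 120.49°.
Going east by 120.49° from -73.882° reaches +46.608° without touching 180°.

No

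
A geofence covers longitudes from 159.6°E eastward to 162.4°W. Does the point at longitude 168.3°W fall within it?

Band width going east from +159.6° to -162.4°: ((-162.4 − 159.6) mod 360) = 38.0°.
Offset of -168.3° east of the west edge: ((-168.3 − 159.6) mod 360) = 32.1°.
32.1° ≤ 38.0° ⇒ inside.

Yes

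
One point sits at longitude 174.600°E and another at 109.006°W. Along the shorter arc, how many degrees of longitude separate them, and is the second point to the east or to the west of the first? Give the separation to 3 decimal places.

76.394° east

Raw difference: -109.006 − 174.600 = -283.606°.
Normalise into (−180°, 180°]: -283.606° + 360° = 76.394°.
Positive ⇒ the second point lies to the east; separation 76.394°.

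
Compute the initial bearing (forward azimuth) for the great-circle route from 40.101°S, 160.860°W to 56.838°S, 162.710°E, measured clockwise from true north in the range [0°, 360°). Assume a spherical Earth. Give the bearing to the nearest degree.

Δλ = 162.710 − -160.860 = 323.570°; wrapped into (−180°, 180°]: -36.430°.
θ = atan2( sin Δλ · cos φ₂ , cos φ₁ · sin φ₂ − sin φ₁ · cos φ₂ · cos Δλ )
  = atan2(-0.32484, -0.35683) = -137.688° → normalised to [0°, 360°): 222.312°.

222°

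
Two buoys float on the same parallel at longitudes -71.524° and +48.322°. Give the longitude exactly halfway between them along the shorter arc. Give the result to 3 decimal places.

Signed shortest Δλ from -71.524° to +48.322° is +119.846°.
Midpoint longitude = -71.524° + (+119.846°)/2 = -71.524° + 59.923° = -11.601°.

-11.601°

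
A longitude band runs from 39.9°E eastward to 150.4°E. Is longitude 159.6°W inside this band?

No

Band width going east from +39.9° to +150.4°: ((150.4 − 39.9) mod 360) = 110.5°.
Offset of -159.6° east of the west edge: ((-159.6 − 39.9) mod 360) = 160.5°.
160.5° > 110.5° ⇒ outside.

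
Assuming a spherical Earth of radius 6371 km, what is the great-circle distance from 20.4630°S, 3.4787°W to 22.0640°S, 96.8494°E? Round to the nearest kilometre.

10163 km

Δλ = 96.8494 − -3.4787 = 100.3281°.
Δφ = -22.0640 − -20.4630 = -1.6010°.
a = sin²(Δφ/2) + cos φ₁ · cos φ₂ · sin²(Δλ/2) = 0.512172.
c = 2·atan2(√a, √(1−a)) = 1.59514 rad → d = 6371·c ≈ 10162.66 km.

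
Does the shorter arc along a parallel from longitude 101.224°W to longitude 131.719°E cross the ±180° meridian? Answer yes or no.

Yes

Naïve |131.719 − -101.224| = 232.943° > 180°, so the shorter arc goes the other way round — across 180°.
Signed shortest Δλ = ((131.719 − -101.224 + 180) mod 360) − 180 = -127.057°.
Going west by 127.057° from -101.224° passes through 180° before reaching +131.719°.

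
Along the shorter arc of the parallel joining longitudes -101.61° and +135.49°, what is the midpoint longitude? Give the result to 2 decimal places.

Signed shortest Δλ from -101.61° to +135.49° is -122.90°.
Midpoint longitude = -101.61° + (-122.90°)/2 = -101.61° − 61.45° = -163.06°.
(The naïve average (-101.61 + +135.49)/2 = 16.94° is on the wrong side of the globe.)

-163.06°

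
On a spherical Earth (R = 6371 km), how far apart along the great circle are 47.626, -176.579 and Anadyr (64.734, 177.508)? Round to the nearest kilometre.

Δλ = 177.508 − -176.579 = 354.087°; wrapped into (−180°, 180°]: -5.913°.
Δφ = 64.734 − 47.626 = 17.108°.
a = sin²(Δφ/2) + cos φ₁ · cos φ₂ · sin²(Δλ/2) = 0.022889.
c = 2·atan2(√a, √(1−a)) = 0.30375 rad → d = 6371·c ≈ 1935.19 km.

1935 km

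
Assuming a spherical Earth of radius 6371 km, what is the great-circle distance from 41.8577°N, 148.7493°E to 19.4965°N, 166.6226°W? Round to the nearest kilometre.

4865 km

Δλ = -166.6226 − 148.7493 = -315.3719°; wrapped into (−180°, 180°]: 44.6281°.
Δφ = 19.4965 − 41.8577 = -22.3612°.
a = sin²(Δφ/2) + cos φ₁ · cos φ₂ · sin²(Δλ/2) = 0.138812.
c = 2·atan2(√a, √(1−a)) = 0.76356 rad → d = 6371·c ≈ 4864.67 km.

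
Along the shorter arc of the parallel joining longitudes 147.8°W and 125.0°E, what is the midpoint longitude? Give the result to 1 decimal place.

168.6°E

Signed shortest Δλ from -147.8° to +125.0° is -87.2°.
Midpoint longitude = -147.8° + (-87.2°)/2 = -147.8° − 43.6° = -191.4°.
Normalise into (−180°, 180°]: +168.6°.
(The naïve average (-147.8 + +125.0)/2 = -11.4° is on the wrong side of the globe.)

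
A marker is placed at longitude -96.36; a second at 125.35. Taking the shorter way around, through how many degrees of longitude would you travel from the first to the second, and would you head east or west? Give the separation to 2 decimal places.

138.29° west

Raw difference: 125.35 − -96.36 = 221.71°.
Normalise into (−180°, 180°]: 221.71° − 360° = -138.29°.
Negative ⇒ the second point lies to the west; separation 138.29°.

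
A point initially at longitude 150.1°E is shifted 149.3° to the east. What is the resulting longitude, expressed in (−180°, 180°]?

60.6°W

Start at +150.1°; shift +149.3° → +299.4°.
+299.4° lies outside (−180°, 180°]; subtract 360° → -60.6°.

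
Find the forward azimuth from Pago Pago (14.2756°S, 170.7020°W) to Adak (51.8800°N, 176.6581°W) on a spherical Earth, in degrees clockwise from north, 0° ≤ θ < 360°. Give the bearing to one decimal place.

356.0°

Δλ = -176.6581 − -170.7020 = -5.9561°.
θ = atan2( sin Δλ · cos φ₂ , cos φ₁ · sin φ₂ − sin φ₁ · cos φ₂ · cos Δλ )
  = atan2(-0.06406, 0.91382) = -4.010° → normalised to [0°, 360°): 355.990°.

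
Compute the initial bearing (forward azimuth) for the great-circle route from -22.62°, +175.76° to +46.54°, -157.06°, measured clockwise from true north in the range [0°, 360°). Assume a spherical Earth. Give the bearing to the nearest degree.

Δλ = -157.06 − 175.76 = -332.82°; wrapped into (−180°, 180°]: 27.18°.
θ = atan2( sin Δλ · cos φ₂ , cos φ₁ · sin φ₂ − sin φ₁ · cos φ₂ · cos Δλ )
  = atan2(0.31420, 0.90536) = 19.139° → normalised to [0°, 360°): 19.139°.

19°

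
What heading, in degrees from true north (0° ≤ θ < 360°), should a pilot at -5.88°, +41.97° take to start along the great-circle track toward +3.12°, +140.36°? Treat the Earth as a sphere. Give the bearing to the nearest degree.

88°

Δλ = 140.36 − 41.97 = 98.39°.
θ = atan2( sin Δλ · cos φ₂ , cos φ₁ · sin φ₂ − sin φ₁ · cos φ₂ · cos Δλ )
  = atan2(0.98783, 0.03922) = 87.727° → normalised to [0°, 360°): 87.727°.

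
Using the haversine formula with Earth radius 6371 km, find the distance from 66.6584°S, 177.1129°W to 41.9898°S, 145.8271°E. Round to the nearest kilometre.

Δλ = 145.8271 − -177.1129 = 322.9400°; wrapped into (−180°, 180°]: -37.0600°.
Δφ = -41.9898 − -66.6584 = 24.6686°.
a = sin²(Δφ/2) + cos φ₁ · cos φ₂ · sin²(Δλ/2) = 0.075374.
c = 2·atan2(√a, √(1−a)) = 0.55623 rad → d = 6371·c ≈ 3543.74 km.

3544 km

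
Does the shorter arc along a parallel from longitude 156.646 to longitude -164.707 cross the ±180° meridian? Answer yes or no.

Yes

Naïve |-164.707 − 156.646| = 321.353° > 180°, so the shorter arc goes the other way round — across 180°.
Signed shortest Δλ = ((-164.707 − 156.646 + 180) mod 360) − 180 = 38.647°.
Going east by 38.647° from +156.646° passes through 180° before reaching -164.707°.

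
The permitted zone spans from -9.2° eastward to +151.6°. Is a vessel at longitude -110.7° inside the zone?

No

Band width going east from -9.2° to +151.6°: ((151.6 − -9.2) mod 360) = 160.8°.
Offset of -110.7° east of the west edge: ((-110.7 − -9.2) mod 360) = 258.5°.
258.5° > 160.8° ⇒ outside.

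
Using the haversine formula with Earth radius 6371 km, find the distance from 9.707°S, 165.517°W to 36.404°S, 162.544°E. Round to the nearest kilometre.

4375 km

Δλ = 162.544 − -165.517 = 328.061°; wrapped into (−180°, 180°]: -31.939°.
Δφ = -36.404 − -9.707 = -26.697°.
a = sin²(Δφ/2) + cos φ₁ · cos φ₂ · sin²(Δλ/2) = 0.113353.
c = 2·atan2(√a, √(1−a)) = 0.68678 rad → d = 6371·c ≈ 4375.45 km.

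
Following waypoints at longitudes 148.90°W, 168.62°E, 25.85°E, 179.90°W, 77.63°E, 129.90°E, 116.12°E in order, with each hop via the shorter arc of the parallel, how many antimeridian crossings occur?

Leg 1: -148.90° → +168.62°, shortest Δλ = -42.48° (west) — crosses 180°.
Leg 2: +168.62° → +25.85°, shortest Δλ = -142.77° (west) — does not cross 180°.
Leg 3: +25.85° → -179.90°, shortest Δλ = 154.25° (east) — crosses 180°.
Leg 4: -179.90° → +77.63°, shortest Δλ = -102.47° (west) — crosses 180°.
Leg 5: +77.63° → +129.90°, shortest Δλ = 52.27° (east) — does not cross 180°.
Leg 6: +129.90° → +116.12°, shortest Δλ = -13.78° (west) — does not cross 180°.
Total crossings: 3.

3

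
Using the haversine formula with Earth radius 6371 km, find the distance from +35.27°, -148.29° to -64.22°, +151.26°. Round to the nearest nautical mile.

6615 nmi

Δλ = 151.26 − -148.29 = 299.55°; wrapped into (−180°, 180°]: -60.45°.
Δφ = -64.22 − 35.27 = -99.49°.
a = sin²(Δφ/2) + cos φ₁ · cos φ₂ · sin²(Δλ/2) = 0.672419.
c = 2·atan2(√a, √(1−a)) = 1.92286 rad → d = 6371·c ≈ 12250.56 km ≈ 6614.77 nmi.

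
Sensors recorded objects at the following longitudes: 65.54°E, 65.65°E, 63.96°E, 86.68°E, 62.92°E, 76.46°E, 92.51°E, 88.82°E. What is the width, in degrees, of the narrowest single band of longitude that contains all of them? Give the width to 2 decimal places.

Sort the longitudes: +62.92°, +63.96°, +65.54°, +65.65°, +76.46°, +86.68°, +88.82°, +92.51°.
Eastward gaps between consecutive values (wrapping around): 1.04°, 1.58°, 0.11°, 10.81°, 10.22°, 2.14°, 3.69°, 330.41°.
Largest gap = 330.41° ⇒ minimal covering band is its complement: 360° − 330.41° = 29.59°.
Band runs from +62.92° eastward to +92.51°.

29.59°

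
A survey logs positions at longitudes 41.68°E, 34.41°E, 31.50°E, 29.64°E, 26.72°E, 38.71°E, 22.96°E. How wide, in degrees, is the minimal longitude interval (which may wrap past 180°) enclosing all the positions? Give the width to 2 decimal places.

Sort the longitudes: +22.96°, +26.72°, +29.64°, +31.50°, +34.41°, +38.71°, +41.68°.
Eastward gaps between consecutive values (wrapping around): 3.76°, 2.92°, 1.86°, 2.91°, 4.30°, 2.97°, 341.28°.
Largest gap = 341.28° ⇒ minimal covering band is its complement: 360° − 341.28° = 18.72°.
Band runs from +22.96° eastward to +41.68°.

18.72°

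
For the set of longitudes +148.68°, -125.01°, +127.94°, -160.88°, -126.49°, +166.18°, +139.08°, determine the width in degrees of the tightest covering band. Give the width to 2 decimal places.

Sort the longitudes: -160.88°, -126.49°, -125.01°, +127.94°, +139.08°, +148.68°, +166.18°.
Eastward gaps between consecutive values (wrapping around): 34.39°, 1.48°, 252.95°, 11.14°, 9.60°, 17.50°, 32.94°.
Largest gap = 252.95° ⇒ minimal covering band is its complement: 360° − 252.95° = 107.05°.
Band runs from +127.94° eastward to -125.01°, crossing the antimeridian.

107.05°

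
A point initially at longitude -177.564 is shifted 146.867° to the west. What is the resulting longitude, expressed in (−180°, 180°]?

+35.569°

Start at -177.564°; shift −146.867° → -324.431°.
-324.431° lies outside (−180°, 180°]; add 360° → +35.569°.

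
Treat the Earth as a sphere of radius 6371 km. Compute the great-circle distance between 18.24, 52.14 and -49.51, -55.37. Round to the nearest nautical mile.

6908 nmi

Δλ = -55.37 − 52.14 = -107.51°.
Δφ = -49.51 − 18.24 = -67.75°.
a = sin²(Δφ/2) + cos φ₁ · cos φ₂ · sin²(Δλ/2) = 0.711793.
c = 2·atan2(√a, √(1−a)) = 2.00820 rad → d = 6371·c ≈ 12794.22 km ≈ 6908.33 nmi.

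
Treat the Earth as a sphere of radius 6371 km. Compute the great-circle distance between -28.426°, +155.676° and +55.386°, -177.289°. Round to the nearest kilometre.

Δλ = -177.289 − 155.676 = -332.965°; wrapped into (−180°, 180°]: 27.035°.
Δφ = 55.386 − -28.426 = 83.812°.
a = sin²(Δφ/2) + cos φ₁ · cos φ₂ · sin²(Δλ/2) = 0.473398.
c = 2·atan2(√a, √(1−a)) = 1.51757 rad → d = 6371·c ≈ 9668.42 km.

9668 km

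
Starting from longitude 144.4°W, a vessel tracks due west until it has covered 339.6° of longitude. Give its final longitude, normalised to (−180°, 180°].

Start at -144.4°; shift −339.6° → -484.0°.
-484.0° lies outside (−180°, 180°]; add 360° → -124.0°.

124.0°W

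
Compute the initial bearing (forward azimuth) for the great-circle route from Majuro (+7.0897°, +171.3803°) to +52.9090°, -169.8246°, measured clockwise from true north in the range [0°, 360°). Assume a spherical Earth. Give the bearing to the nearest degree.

15°

Δλ = -169.8246 − 171.3803 = -341.2049°; wrapped into (−180°, 180°]: 18.7951°.
θ = atan2( sin Δλ · cos φ₂ , cos φ₁ · sin φ₂ − sin φ₁ · cos φ₂ · cos Δλ )
  = atan2(0.19430, 0.72111) = 15.080° → normalised to [0°, 360°): 15.080°.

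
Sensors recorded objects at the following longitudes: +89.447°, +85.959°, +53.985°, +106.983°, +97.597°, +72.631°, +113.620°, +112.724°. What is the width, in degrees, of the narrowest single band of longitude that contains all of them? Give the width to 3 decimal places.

59.635°

Sort the longitudes: +53.985°, +72.631°, +85.959°, +89.447°, +97.597°, +106.983°, +112.724°, +113.620°.
Eastward gaps between consecutive values (wrapping around): 18.646°, 13.328°, 3.488°, 8.150°, 9.386°, 5.741°, 0.896°, 300.365°.
Largest gap = 300.365° ⇒ minimal covering band is its complement: 360° − 300.365° = 59.635°.
Band runs from +53.985° eastward to +113.620°.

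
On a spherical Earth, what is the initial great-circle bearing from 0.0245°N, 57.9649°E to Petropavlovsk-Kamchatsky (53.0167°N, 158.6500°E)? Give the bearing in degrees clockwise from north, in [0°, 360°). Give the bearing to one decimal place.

36.5°

Δλ = 158.6500 − 57.9649 = 100.6851°.
θ = atan2( sin Δλ · cos φ₂ , cos φ₁ · sin φ₂ − sin φ₁ · cos φ₂ · cos Δλ )
  = atan2(0.59115, 0.79886) = 36.501° → normalised to [0°, 360°): 36.501°.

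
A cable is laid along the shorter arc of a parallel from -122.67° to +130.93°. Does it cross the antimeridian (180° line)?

Yes

Naïve |130.93 − -122.67| = 253.6° > 180°, so the shorter arc goes the other way round — across 180°.
Signed shortest Δλ = ((130.93 − -122.67 + 180) mod 360) − 180 = -106.4°.
Going west by 106.4° from -122.67° passes through 180° before reaching +130.93°.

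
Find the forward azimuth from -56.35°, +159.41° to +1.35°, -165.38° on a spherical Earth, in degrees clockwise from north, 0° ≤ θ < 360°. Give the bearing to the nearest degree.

Δλ = -165.38 − 159.41 = -324.79°; wrapped into (−180°, 180°]: 35.21°.
θ = atan2( sin Δλ · cos φ₂ , cos φ₁ · sin φ₂ − sin φ₁ · cos φ₂ · cos Δλ )
  = atan2(0.57641, 0.69300) = 39.752° → normalised to [0°, 360°): 39.752°.

40°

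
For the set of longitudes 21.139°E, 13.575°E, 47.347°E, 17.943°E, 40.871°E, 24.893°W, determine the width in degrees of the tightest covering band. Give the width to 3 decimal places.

72.240°

Sort the longitudes: -24.893°, +13.575°, +17.943°, +21.139°, +40.871°, +47.347°.
Eastward gaps between consecutive values (wrapping around): 38.468°, 4.368°, 3.196°, 19.732°, 6.476°, 287.760°.
Largest gap = 287.760° ⇒ minimal covering band is its complement: 360° − 287.760° = 72.240°.
Band runs from -24.893° eastward to +47.347°.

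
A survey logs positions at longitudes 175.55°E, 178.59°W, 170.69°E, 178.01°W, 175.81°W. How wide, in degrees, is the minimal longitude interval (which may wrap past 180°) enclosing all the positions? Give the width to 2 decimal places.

13.50°

Sort the longitudes: -178.59°, -178.01°, -175.81°, +170.69°, +175.55°.
Eastward gaps between consecutive values (wrapping around): 0.58°, 2.20°, 346.50°, 4.86°, 5.86°.
Largest gap = 346.50° ⇒ minimal covering band is its complement: 360° − 346.50° = 13.50°.
Band runs from +170.69° eastward to -175.81°, crossing the antimeridian.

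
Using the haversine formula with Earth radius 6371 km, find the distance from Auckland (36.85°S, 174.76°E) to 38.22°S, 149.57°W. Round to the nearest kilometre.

3129 km

Δλ = -149.57 − 174.76 = -324.33°; wrapped into (−180°, 180°]: 35.67°.
Δφ = -38.22 − -36.85 = -1.37°.
a = sin²(Δφ/2) + cos φ₁ · cos φ₂ · sin²(Δλ/2) = 0.059116.
c = 2·atan2(√a, √(1−a)) = 0.49120 rad → d = 6371·c ≈ 3129.43 km.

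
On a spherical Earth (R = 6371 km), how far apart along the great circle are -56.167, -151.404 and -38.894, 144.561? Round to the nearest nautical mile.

Δλ = 144.561 − -151.404 = 295.965°; wrapped into (−180°, 180°]: -64.035°.
Δφ = -38.894 − -56.167 = 17.273°.
a = sin²(Δφ/2) + cos φ₁ · cos φ₂ · sin²(Δλ/2) = 0.144357.
c = 2·atan2(√a, √(1−a)) = 0.77947 rad → d = 6371·c ≈ 4966.01 km ≈ 2681.43 nmi.

2681 nmi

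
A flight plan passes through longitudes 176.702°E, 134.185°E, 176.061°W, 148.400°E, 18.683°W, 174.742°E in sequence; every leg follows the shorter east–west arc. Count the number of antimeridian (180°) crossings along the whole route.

3

Leg 1: +176.702° → +134.185°, shortest Δλ = -42.517° (west) — does not cross 180°.
Leg 2: +134.185° → -176.061°, shortest Δλ = 49.754° (east) — crosses 180°.
Leg 3: -176.061° → +148.400°, shortest Δλ = -35.539° (west) — crosses 180°.
Leg 4: +148.400° → -18.683°, shortest Δλ = -167.083° (west) — does not cross 180°.
Leg 5: -18.683° → +174.742°, shortest Δλ = -166.575° (west) — crosses 180°.
Total crossings: 3.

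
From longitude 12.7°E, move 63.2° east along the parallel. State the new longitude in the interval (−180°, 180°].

Start at +12.7°; shift +63.2° → +75.9°.
+75.9° already lies in (−180°, 180°].

75.9°E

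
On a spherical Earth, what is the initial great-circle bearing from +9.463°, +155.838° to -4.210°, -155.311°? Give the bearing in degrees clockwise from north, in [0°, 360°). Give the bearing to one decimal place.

Δλ = -155.311 − 155.838 = -311.149°; wrapped into (−180°, 180°]: 48.851°.
θ = atan2( sin Δλ · cos φ₂ , cos φ₁ · sin φ₂ − sin φ₁ · cos φ₂ · cos Δλ )
  = atan2(0.75097, -0.18031) = 103.501° → normalised to [0°, 360°): 103.501°.

103.5°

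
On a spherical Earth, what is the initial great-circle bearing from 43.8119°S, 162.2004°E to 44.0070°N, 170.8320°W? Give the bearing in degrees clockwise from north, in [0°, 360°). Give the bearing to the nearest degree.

19°

Δλ = -170.8320 − 162.2004 = -333.0324°; wrapped into (−180°, 180°]: 26.9676°.
θ = atan2( sin Δλ · cos φ₂ , cos φ₁ · sin φ₂ − sin φ₁ · cos φ₂ · cos Δλ )
  = atan2(0.32617, 0.94513) = 19.040° → normalised to [0°, 360°): 19.040°.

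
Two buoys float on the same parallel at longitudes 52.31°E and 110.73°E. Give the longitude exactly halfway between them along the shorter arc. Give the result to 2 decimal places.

81.52°E

Signed shortest Δλ from +52.31° to +110.73° is +58.42°.
Midpoint longitude = +52.31° + (+58.42°)/2 = +52.31° + 29.21° = +81.52°.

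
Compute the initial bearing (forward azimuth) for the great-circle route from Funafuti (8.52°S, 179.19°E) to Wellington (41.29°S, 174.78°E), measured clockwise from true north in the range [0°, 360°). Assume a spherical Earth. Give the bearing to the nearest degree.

186°

Δλ = 174.78 − 179.19 = -4.41°.
θ = atan2( sin Δλ · cos φ₂ , cos φ₁ · sin φ₂ − sin φ₁ · cos φ₂ · cos Δλ )
  = atan2(-0.05778, -0.54160) = -173.911° → normalised to [0°, 360°): 186.089°.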